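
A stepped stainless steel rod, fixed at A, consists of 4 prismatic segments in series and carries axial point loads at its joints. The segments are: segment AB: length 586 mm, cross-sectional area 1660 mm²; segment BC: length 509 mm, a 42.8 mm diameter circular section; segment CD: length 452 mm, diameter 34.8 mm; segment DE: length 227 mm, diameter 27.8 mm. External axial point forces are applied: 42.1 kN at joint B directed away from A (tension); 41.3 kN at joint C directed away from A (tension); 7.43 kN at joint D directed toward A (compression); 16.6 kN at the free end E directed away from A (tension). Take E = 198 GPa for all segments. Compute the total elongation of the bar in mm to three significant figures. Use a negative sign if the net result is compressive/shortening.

Internal axial forces (sectioning from the free end, tension +): N_DE = 16.6 kN, N_CD = 9.17 kN, N_BC = 50.47 kN, N_AB = 92.57 kN.
A_BC = 1439 mm².
A_CD = 951.1 mm².
A_DE = 607 mm².
δ_AB = 92570·586/(1660·198000) = 0.165 mm
δ_BC = 50470·509/(1439·198000) = 0.09018 mm
δ_CD = 9170·452/(951.1·198000) = 0.02201 mm
δ_DE = 16600·227/(607·198000) = 0.03135 mm
δ = Σδ_i = 0.3086 mm.

0.309 mm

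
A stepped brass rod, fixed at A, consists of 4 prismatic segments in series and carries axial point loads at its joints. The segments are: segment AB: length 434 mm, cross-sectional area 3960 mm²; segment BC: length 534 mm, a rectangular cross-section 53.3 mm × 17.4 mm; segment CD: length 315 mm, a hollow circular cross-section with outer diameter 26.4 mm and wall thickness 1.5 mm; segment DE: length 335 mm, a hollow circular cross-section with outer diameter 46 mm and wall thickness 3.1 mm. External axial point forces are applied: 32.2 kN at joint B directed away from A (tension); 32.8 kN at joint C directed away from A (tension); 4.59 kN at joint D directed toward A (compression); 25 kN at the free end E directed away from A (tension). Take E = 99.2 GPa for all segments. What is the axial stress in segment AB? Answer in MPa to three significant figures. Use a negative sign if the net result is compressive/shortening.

Internal axial forces (sectioning from the free end, tension +): N_DE = 25 kN, N_CD = 20.41 kN, N_BC = 53.21 kN, N_AB = 85.41 kN.
σ_AB = N_AB/A_AB = 85410/3960 = 21.57 MPa.

21.6 MPa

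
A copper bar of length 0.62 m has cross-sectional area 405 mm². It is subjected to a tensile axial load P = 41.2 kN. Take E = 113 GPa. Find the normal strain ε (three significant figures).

9.00e-04

σ = N/A = 101.7 MPa; ε = σ/E = 101.7/113000 = 9.003e-04.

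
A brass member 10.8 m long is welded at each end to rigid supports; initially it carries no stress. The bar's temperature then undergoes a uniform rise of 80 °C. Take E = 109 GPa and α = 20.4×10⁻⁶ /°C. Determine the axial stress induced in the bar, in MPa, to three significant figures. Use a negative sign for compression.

-178 MPa

Free thermal expansion αLΔT = 20.4e-6 · 10800 · 80 = 17.63 mm.
The walls impose strain ε = −(17.63)/10800 = -1.6320e-03; σ = Eε = 109000 · -1.6320e-03 = -177.9 MPa.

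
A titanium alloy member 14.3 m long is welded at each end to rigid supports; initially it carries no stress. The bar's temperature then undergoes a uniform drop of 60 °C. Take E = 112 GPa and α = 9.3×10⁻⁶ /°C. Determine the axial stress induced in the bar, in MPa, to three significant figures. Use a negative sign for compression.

62.5 MPa

Free thermal expansion αLΔT = 9.3e-6 · 14300 · -60 = -7.979 mm.
The walls impose strain ε = −(-7.979)/14300 = 5.5800e-04; σ = Eε = 112000 · 5.5800e-04 = 62.5 MPa.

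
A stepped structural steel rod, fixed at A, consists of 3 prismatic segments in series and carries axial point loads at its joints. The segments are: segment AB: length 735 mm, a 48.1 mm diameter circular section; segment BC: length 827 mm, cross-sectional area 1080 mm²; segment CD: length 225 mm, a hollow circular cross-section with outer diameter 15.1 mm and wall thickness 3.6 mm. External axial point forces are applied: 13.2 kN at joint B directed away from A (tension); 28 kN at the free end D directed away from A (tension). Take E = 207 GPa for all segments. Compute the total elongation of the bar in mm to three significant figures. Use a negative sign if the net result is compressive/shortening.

0.418 mm

Internal axial forces (sectioning from the free end, tension +): N_CD = 28 kN, N_BC = 28 kN, N_AB = 41.2 kN.
A_AB = 1817 mm².
A_CD = 130.1 mm².
δ_AB = 41200·735/(1817·207000) = 0.08051 mm
δ_BC = 28000·827/(1080·207000) = 0.1036 mm
δ_CD = 28000·225/(130.1·207000) = 0.234 mm
δ = Σδ_i = 0.4181 mm.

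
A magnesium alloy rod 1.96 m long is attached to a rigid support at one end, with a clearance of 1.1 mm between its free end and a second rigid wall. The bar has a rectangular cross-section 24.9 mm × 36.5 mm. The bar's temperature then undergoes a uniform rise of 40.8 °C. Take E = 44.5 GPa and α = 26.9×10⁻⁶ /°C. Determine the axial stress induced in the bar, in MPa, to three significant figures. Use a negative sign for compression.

-23.9 MPa

Free thermal expansion αLΔT = 26.9e-6 · 1960 · 40.8 = 2.151 mm.
The walls engage after the gap closes; constrained expansion = 2.151 − 1.1 = 1.051 mm.
The walls impose strain ε = −(1.051)/1960 = -5.3630e-04; σ = Eε = 44500 · -5.3630e-04 = -23.87 MPa.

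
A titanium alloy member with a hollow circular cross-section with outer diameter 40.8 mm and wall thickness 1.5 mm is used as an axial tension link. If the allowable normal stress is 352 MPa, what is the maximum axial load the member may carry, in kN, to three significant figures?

A = 185.2 mm².
P_max = σ_allow · A = 352 · 185.2 = 65190 N = 65.19 kN.

65.2 kN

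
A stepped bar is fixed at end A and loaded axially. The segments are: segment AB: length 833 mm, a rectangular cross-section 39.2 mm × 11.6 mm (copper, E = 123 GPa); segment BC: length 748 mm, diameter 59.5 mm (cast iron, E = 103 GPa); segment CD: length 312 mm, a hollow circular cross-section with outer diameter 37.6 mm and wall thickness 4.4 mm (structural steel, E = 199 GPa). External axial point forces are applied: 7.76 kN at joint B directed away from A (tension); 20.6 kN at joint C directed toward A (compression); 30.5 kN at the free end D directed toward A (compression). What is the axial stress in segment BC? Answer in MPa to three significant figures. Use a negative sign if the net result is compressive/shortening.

-18.4 MPa

Internal axial forces (sectioning from the free end, tension +): N_CD = -30.5 kN, N_BC = -51.1 kN, N_AB = -43.34 kN.
A_BC = 2781 mm².
σ_BC = N_BC/A_BC = -51100/2781 = -18.38 MPa.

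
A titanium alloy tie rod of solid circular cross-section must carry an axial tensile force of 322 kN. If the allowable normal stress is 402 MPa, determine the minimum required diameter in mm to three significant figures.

31.9 mm

Required area A ≥ P/σ_allow = 322000/402 = 801 mm².
For a solid circular section, d ≥ √(4A/π) = 31.94 mm.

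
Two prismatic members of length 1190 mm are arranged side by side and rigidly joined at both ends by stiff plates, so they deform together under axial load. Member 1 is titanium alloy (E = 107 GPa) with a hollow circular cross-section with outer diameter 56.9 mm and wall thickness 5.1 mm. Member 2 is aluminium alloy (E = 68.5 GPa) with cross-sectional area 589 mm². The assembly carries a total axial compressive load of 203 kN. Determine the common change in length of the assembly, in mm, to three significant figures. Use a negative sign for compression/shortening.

A_1 = 829.9 mm².
Equal strain + equilibrium ⇒ each member carries load in proportion to AE: A₁E₁ = 88800000 N, A₂E₂ = 40350000 N, ΣAE = 129200000 N.
δ = PL/ΣAE = -203000·1190/129200000 = -1.87 mm.

-1.87 mm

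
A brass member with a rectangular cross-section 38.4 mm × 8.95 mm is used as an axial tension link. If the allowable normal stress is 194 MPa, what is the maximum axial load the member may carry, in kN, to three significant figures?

66.7 kN

A = 343.7 mm².
P_max = σ_allow · A = 194 · 343.7 = 66670 N = 66.67 kN.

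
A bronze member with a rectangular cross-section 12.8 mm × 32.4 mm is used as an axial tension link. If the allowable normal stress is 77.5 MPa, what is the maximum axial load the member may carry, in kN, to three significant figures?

A = 414.7 mm².
P_max = σ_allow · A = 77.5 · 414.7 = 32140 N = 32.14 kN.

32.1 kN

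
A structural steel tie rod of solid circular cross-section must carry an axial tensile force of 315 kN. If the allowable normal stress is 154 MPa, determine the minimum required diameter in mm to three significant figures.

Required area A ≥ P/σ_allow = 315000/154 = 2045 mm².
For a solid circular section, d ≥ √(4A/π) = 51.03 mm.

51.0 mm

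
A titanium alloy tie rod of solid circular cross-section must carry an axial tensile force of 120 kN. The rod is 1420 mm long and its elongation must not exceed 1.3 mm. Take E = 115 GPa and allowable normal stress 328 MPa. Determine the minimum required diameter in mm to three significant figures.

38.1 mm

Required area A ≥ P/σ_allow = 120000/328 = 365.9 mm².
For a solid circular section, d ≥ √(4A/π) = 21.58 mm.
Elongation limit: A ≥ PL/(Eδ_allow) = 120000·1420/(115000·1.3) = 1140 mm² ⇒ d ≥ 38.1 mm.
The elongation limit governs.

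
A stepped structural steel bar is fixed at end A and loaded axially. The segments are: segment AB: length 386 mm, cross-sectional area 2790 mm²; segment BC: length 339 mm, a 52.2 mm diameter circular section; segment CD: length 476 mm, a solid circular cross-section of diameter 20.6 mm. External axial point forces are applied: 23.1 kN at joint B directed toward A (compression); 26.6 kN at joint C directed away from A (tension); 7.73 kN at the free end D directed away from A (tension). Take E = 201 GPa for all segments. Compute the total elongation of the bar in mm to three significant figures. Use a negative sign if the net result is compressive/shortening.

0.0897 mm

Internal axial forces (sectioning from the free end, tension +): N_CD = 7.73 kN, N_BC = 34.33 kN, N_AB = 11.23 kN.
A_BC = 2140 mm².
A_CD = 333.3 mm².
δ_AB = 11230·386/(2790·201000) = 0.00773 mm
δ_BC = 34330·339/(2140·201000) = 0.02705 mm
δ_CD = 7730·476/(333.3·201000) = 0.05492 mm
δ = Σδ_i = 0.08971 mm.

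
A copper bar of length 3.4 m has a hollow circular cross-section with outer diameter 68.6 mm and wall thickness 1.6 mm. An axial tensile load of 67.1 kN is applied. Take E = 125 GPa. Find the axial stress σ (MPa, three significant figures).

199 MPa

A = 336.8 mm².
σ = N/A = 67100/336.8 = 199.2 MPa.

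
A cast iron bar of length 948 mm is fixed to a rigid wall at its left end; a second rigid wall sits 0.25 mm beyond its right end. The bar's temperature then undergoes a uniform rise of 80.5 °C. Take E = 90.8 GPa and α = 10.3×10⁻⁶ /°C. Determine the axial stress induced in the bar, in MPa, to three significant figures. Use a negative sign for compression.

-51.3 MPa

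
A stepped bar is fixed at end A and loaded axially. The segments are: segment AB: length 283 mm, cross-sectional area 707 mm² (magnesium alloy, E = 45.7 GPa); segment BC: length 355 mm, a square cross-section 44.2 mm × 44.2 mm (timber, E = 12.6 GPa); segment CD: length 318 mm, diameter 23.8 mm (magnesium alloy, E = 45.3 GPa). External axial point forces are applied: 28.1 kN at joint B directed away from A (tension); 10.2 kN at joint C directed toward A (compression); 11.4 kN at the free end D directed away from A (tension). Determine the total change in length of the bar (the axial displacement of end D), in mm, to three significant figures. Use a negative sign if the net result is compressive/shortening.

0.454 mm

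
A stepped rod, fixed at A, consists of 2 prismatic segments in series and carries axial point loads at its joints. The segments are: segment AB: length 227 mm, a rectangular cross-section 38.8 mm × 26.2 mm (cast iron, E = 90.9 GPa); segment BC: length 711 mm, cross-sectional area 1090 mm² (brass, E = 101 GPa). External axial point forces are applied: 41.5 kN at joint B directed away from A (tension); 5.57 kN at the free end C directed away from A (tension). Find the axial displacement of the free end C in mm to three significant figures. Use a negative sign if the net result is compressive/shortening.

Internal axial forces (sectioning from the free end, tension +): N_BC = 5.57 kN, N_AB = 47.07 kN.
A_AB = 1017 mm².
δ_AB = 47070·227/(1017·90900) = 0.1156 mm
δ_BC = 5570·711/(1090·101000) = 0.03597 mm
δ = Σδ_i = 0.1516 mm.

0.152 mm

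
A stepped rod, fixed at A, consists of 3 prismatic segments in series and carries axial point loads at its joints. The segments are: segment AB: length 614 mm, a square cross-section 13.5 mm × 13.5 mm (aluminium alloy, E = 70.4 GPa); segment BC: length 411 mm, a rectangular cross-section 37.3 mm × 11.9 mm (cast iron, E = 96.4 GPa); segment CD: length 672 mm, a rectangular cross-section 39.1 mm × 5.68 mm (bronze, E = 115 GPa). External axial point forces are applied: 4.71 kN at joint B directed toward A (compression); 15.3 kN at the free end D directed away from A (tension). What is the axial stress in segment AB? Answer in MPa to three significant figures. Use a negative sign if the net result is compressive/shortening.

Internal axial forces (sectioning from the free end, tension +): N_CD = 15.3 kN, N_BC = 15.3 kN, N_AB = 10.59 kN.
A_AB = 182.2 mm².
σ_AB = N_AB/A_AB = 10590/182.2 = 58.11 MPa.

58.1 MPa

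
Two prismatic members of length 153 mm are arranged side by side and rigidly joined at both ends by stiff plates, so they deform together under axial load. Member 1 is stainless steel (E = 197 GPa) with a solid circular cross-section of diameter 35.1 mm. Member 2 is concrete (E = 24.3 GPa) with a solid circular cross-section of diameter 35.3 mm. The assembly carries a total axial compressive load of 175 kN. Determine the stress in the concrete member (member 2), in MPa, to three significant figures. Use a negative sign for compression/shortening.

-19.8 MPa

A_1 = 967.6 mm².
A_2 = 978.7 mm².
Equal strain + equilibrium ⇒ each member carries load in proportion to AE: A₁E₁ = 190600000 N, A₂E₂ = 23780000 N, ΣAE = 214400000 N.
σ₂ = P·E₂/ΣAE = -175000·24300/214400000 = -19.83 MPa.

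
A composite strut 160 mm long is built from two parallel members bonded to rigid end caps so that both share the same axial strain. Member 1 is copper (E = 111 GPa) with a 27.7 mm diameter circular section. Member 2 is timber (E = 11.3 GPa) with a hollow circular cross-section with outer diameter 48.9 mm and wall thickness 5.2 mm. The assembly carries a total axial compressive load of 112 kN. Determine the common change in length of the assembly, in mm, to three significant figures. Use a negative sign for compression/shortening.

A_1 = 602.6 mm².
A_2 = 713.9 mm².
Equal strain + equilibrium ⇒ each member carries load in proportion to AE: A₁E₁ = 66890000 N, A₂E₂ = 8067000 N, ΣAE = 74960000 N.
δ = PL/ΣAE = -112000·160/74960000 = -0.2391 mm.

-0.239 mm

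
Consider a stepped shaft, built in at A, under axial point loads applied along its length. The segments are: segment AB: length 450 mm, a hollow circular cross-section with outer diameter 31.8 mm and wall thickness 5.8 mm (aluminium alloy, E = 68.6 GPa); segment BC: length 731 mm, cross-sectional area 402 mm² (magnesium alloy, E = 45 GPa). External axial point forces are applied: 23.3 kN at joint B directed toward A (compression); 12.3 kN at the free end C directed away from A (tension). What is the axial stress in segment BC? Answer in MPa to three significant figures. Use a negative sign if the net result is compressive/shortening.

Internal axial forces (sectioning from the free end, tension +): N_BC = 12.3 kN, N_AB = -11 kN.
σ_BC = N_BC/A_BC = 12300/402 = 30.6 MPa.

30.6 MPa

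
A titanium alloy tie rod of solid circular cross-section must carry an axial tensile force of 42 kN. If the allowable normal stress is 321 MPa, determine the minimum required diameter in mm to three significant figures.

Required area A ≥ P/σ_allow = 42000/321 = 130.8 mm².
For a solid circular section, d ≥ √(4A/π) = 12.91 mm.

12.9 mm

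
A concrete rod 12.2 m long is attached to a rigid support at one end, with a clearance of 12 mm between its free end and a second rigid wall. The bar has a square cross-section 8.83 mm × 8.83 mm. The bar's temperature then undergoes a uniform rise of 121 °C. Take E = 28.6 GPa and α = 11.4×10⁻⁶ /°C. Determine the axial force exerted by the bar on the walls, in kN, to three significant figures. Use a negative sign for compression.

Free thermal expansion αLΔT = 11.4e-6 · 12200 · 121 = 16.83 mm.
The walls engage after the gap closes; constrained expansion = 16.83 − 12 = 4.829 mm.
The walls impose strain ε = −(4.829)/12200 = -3.9579e-04; σ = Eε = 28600 · -3.9579e-04 = -11.32 MPa.
Wall reaction R = σ·A = -11.32·77.97 = -882.6 N = -0.8826 kN.

-0.883 kN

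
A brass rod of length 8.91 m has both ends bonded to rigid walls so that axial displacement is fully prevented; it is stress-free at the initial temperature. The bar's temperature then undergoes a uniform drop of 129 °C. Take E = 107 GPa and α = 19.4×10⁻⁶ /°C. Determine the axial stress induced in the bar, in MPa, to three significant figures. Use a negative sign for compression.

268 MPa

Free thermal expansion αLΔT = 19.4e-6 · 8910 · -129 = -22.3 mm.
The walls impose strain ε = −(-22.3)/8910 = 2.5026e-03; σ = Eε = 107000 · 2.5026e-03 = 267.8 MPa.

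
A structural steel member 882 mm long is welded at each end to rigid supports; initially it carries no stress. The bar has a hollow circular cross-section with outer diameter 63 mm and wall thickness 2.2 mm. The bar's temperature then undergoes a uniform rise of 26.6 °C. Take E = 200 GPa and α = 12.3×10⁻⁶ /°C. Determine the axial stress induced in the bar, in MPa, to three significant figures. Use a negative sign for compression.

-65.4 MPa

Free thermal expansion αLΔT = 12.3e-6 · 882 · 26.6 = 0.2886 mm.
The walls impose strain ε = −(0.2886)/882 = -3.2718e-04; σ = Eε = 200000 · -3.2718e-04 = -65.44 MPa.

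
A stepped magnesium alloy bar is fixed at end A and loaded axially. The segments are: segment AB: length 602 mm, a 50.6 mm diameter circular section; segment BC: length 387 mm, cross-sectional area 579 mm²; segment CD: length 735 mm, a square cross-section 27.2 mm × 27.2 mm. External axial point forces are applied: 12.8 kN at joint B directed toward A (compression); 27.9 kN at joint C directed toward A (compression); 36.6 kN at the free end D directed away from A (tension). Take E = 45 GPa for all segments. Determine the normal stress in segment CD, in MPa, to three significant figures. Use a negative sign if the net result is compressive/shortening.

Internal axial forces (sectioning from the free end, tension +): N_CD = 36.6 kN, N_BC = 8.7 kN, N_AB = -4.1 kN.
A_CD = 739.8 mm².
σ_CD = N_CD/A_CD = 36600/739.8 = 49.47 MPa.

49.5 MPa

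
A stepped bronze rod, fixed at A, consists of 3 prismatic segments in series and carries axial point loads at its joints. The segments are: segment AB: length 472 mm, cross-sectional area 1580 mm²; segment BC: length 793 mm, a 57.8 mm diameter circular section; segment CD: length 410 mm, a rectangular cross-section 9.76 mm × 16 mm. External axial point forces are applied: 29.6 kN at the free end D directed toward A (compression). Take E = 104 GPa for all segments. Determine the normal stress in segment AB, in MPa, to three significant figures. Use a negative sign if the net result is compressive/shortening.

-18.7 MPa

Internal axial forces (sectioning from the free end, tension +): N_CD = -29.6 kN, N_BC = -29.6 kN, N_AB = -29.6 kN.
σ_AB = N_AB/A_AB = -29600/1580 = -18.73 MPa.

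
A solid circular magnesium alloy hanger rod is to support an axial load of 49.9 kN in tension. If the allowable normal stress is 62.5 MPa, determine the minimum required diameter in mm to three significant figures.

31.9 mm

Required area A ≥ P/σ_allow = 49900/62.5 = 798.4 mm².
For a solid circular section, d ≥ √(4A/π) = 31.88 mm.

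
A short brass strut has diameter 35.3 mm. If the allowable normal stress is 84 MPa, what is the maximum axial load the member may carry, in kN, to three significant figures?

A = 978.7 mm².
P_max = σ_allow · A = 84 · 978.7 = 82210 N = 82.21 kN.

82.2 kN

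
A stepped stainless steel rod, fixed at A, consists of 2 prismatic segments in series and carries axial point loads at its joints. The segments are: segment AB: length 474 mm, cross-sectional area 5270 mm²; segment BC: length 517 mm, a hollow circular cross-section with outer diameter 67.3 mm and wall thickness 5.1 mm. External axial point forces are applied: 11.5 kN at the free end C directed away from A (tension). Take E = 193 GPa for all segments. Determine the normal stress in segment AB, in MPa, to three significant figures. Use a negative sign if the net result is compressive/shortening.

2.18 MPa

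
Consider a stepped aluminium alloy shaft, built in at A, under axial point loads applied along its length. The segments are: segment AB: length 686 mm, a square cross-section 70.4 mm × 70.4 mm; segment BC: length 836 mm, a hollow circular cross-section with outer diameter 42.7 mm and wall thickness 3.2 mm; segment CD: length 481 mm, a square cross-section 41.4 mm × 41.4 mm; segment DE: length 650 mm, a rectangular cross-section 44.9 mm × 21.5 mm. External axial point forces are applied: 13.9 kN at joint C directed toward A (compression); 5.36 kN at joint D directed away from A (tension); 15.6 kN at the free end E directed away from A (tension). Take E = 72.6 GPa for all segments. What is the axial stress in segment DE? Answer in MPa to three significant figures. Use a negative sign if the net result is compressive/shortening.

16.2 MPa

Internal axial forces (sectioning from the free end, tension +): N_DE = 15.6 kN, N_CD = 20.96 kN, N_BC = 7.06 kN, N_AB = 7.06 kN.
A_DE = 965.4 mm².
σ_DE = N_DE/A_DE = 15600/965.4 = 16.16 MPa.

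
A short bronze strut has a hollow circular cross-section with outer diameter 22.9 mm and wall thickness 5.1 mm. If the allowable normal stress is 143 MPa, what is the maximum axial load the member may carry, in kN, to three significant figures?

40.8 kN

A = 285.2 mm².
P_max = σ_allow · A = 143 · 285.2 = 40780 N = 40.78 kN.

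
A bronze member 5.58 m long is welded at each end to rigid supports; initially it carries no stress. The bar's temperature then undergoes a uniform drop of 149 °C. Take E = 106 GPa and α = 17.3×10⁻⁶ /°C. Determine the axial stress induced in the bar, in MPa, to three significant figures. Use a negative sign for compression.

273 MPa

Free thermal expansion αLΔT = 17.3e-6 · 5580 · -149 = -14.38 mm.
The walls impose strain ε = −(-14.38)/5580 = 2.5777e-03; σ = Eε = 106000 · 2.5777e-03 = 273.2 MPa.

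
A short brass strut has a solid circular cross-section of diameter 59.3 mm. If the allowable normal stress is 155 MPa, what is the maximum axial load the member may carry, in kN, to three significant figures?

428 kN

A = 2762 mm².
P_max = σ_allow · A = 155 · 2762 = 428100 N = 428.1 kN.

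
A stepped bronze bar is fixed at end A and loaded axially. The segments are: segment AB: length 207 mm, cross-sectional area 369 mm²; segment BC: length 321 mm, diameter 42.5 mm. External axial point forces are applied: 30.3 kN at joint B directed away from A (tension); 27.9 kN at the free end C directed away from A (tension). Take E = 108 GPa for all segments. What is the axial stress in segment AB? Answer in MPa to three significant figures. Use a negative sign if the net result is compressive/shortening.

158 MPa

Internal axial forces (sectioning from the free end, tension +): N_BC = 27.9 kN, N_AB = 58.2 kN.
σ_AB = N_AB/A_AB = 58200/369 = 157.7 MPa.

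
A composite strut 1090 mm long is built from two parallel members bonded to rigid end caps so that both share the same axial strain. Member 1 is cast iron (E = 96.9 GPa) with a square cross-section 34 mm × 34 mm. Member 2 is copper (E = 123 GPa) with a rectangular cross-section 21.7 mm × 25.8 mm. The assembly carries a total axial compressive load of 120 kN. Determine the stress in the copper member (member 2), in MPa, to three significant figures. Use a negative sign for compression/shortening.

-81.6 MPa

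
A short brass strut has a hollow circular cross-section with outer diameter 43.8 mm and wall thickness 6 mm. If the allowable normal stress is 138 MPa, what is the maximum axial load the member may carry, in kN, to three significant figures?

98.3 kN

A = 712.5 mm².
P_max = σ_allow · A = 138 · 712.5 = 98330 N = 98.33 kN.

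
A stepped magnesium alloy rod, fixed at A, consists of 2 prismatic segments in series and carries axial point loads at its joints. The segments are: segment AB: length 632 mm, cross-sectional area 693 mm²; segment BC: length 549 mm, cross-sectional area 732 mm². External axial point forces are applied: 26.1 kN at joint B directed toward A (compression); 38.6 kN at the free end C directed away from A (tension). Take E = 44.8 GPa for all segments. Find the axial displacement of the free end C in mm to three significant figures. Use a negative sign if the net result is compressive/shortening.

0.901 mm

Internal axial forces (sectioning from the free end, tension +): N_BC = 38.6 kN, N_AB = 12.5 kN.
δ_AB = 12500·632/(693·44800) = 0.2545 mm
δ_BC = 38600·549/(732·44800) = 0.6462 mm
δ = Σδ_i = 0.9007 mm.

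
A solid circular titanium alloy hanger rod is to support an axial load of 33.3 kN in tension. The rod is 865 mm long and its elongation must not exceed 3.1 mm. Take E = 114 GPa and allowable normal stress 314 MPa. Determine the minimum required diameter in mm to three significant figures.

Required area A ≥ P/σ_allow = 33300/314 = 106.1 mm².
For a solid circular section, d ≥ √(4A/π) = 11.62 mm.
Elongation limit: A ≥ PL/(Eδ_allow) = 33300·865/(114000·3.1) = 81.51 mm² ⇒ d ≥ 10.19 mm.
The stress limit governs.

11.6 mm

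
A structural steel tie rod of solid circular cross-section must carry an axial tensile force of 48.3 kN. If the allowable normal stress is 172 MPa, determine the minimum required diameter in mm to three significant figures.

18.9 mm

Required area A ≥ P/σ_allow = 48300/172 = 280.8 mm².
For a solid circular section, d ≥ √(4A/π) = 18.91 mm.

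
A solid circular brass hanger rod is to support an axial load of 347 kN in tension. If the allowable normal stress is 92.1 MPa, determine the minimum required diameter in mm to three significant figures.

69.3 mm

Required area A ≥ P/σ_allow = 347000/92.1 = 3768 mm².
For a solid circular section, d ≥ √(4A/π) = 69.26 mm.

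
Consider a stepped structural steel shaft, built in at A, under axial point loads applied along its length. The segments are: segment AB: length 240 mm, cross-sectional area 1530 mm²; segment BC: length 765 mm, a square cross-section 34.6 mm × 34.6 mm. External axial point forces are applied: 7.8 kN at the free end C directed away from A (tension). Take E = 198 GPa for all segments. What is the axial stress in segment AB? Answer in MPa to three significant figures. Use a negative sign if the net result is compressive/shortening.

Internal axial forces (sectioning from the free end, tension +): N_BC = 7.8 kN, N_AB = 7.8 kN.
σ_AB = N_AB/A_AB = 7800/1530 = 5.098 MPa.

5.10 MPa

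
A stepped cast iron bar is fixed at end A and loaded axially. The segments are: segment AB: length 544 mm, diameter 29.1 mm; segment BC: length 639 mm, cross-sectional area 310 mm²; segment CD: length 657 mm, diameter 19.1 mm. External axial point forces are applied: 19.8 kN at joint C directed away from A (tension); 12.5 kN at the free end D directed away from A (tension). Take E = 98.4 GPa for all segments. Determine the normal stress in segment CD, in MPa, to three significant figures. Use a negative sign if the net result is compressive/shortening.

43.6 MPa

Internal axial forces (sectioning from the free end, tension +): N_CD = 12.5 kN, N_BC = 32.3 kN, N_AB = 32.3 kN.
A_CD = 286.5 mm².
σ_CD = N_CD/A_CD = 12500/286.5 = 43.63 MPa.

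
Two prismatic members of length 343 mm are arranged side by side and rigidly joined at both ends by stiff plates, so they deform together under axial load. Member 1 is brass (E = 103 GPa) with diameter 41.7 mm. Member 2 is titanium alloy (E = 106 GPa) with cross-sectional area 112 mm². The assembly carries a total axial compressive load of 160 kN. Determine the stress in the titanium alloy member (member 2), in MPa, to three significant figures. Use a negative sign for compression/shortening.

-111 MPa

A_1 = 1366 mm².
Equal strain + equilibrium ⇒ each member carries load in proportion to AE: A₁E₁ = 140700000 N, A₂E₂ = 11870000 N, ΣAE = 152500000 N.
σ₂ = P·E₂/ΣAE = -160000·106000/152500000 = -111.2 MPa.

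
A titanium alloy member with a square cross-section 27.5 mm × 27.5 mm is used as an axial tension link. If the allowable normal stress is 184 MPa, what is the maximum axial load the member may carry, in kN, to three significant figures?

A = 756.2 mm².
P_max = σ_allow · A = 184 · 756.2 = 139200 N = 139.2 kN.

139 kN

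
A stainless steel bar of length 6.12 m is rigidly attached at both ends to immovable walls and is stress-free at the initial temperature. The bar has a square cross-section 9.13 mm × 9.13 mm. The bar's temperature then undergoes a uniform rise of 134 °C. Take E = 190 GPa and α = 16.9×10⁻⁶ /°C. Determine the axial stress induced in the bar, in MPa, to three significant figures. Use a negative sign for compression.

-430 MPa

Free thermal expansion αLΔT = 16.9e-6 · 6120 · 134 = 13.86 mm.
The walls impose strain ε = −(13.86)/6120 = -2.2646e-03; σ = Eε = 190000 · -2.2646e-03 = -430.3 MPa.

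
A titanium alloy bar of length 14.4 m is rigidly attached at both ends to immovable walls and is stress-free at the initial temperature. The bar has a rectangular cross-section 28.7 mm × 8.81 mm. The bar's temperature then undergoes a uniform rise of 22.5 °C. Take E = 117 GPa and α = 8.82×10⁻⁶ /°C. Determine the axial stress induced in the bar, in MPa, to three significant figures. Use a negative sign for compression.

Free thermal expansion αLΔT = 8.82e-6 · 14400 · 22.5 = 2.858 mm.
The walls impose strain ε = −(2.858)/14400 = -1.9845e-04; σ = Eε = 117000 · -1.9845e-04 = -23.22 MPa.

-23.2 MPa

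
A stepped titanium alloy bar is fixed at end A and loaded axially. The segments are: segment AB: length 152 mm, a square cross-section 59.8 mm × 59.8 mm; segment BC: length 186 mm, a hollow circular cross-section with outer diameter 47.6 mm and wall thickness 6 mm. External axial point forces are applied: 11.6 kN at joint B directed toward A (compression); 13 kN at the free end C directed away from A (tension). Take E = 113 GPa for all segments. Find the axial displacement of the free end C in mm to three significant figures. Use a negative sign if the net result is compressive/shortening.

0.0278 mm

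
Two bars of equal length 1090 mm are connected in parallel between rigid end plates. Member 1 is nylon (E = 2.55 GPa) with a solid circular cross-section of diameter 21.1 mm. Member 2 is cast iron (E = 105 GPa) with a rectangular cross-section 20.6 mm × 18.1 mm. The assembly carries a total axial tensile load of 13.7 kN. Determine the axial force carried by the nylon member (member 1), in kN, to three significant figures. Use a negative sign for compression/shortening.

A_1 = 349.7 mm².
A_2 = 372.9 mm².
Equal strain + equilibrium ⇒ each member carries load in proportion to AE: A₁E₁ = 891700 N, A₂E₂ = 39150000 N, ΣAE = 40040000 N.
F₁ = P·A₁E₁/ΣAE = 13700·891700/40040000 = 305.1 N.

0.305 kN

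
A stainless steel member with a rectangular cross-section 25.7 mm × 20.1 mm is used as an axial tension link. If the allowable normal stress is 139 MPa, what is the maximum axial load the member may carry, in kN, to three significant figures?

A = 516.6 mm².
P_max = σ_allow · A = 139 · 516.6 = 71800 N = 71.8 kN.

71.8 kN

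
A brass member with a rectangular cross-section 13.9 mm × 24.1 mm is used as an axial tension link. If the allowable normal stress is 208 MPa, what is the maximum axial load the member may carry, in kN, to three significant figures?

A = 335 mm².
P_max = σ_allow · A = 208 · 335 = 69680 N = 69.68 kN.

69.7 kN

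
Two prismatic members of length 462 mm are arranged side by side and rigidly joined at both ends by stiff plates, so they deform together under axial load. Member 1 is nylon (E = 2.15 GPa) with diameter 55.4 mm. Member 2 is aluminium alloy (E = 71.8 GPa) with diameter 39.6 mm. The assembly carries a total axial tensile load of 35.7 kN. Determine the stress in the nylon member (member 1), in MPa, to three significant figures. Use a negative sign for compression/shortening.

0.820 MPa

A_1 = 2411 mm².
A_2 = 1232 mm².
Equal strain + equilibrium ⇒ each member carries load in proportion to AE: A₁E₁ = 5183000 N, A₂E₂ = 88430000 N, ΣAE = 93610000 N.
σ₁ = P·E₁/ΣAE = 35700·2150/93610000 = 0.8199 MPa.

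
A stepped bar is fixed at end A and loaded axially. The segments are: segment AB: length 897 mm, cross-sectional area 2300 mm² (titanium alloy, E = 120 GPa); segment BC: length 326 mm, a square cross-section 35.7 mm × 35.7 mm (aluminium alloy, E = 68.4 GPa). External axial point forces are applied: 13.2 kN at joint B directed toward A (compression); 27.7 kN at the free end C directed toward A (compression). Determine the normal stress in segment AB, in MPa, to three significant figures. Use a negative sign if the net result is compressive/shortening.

Internal axial forces (sectioning from the free end, tension +): N_BC = -27.7 kN, N_AB = -40.9 kN.
σ_AB = N_AB/A_AB = -40900/2300 = -17.78 MPa.

-17.8 MPa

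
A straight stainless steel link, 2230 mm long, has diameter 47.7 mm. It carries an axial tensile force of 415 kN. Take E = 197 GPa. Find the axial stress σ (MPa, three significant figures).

232 MPa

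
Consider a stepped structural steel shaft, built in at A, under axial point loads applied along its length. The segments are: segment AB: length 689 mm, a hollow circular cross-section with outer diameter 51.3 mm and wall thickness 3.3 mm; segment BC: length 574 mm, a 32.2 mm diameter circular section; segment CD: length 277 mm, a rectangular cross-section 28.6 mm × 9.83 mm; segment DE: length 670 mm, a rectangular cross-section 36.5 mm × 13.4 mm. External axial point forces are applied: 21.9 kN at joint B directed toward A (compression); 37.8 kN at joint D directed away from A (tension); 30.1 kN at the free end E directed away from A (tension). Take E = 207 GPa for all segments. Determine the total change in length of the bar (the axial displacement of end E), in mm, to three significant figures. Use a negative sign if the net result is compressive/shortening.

1.06 mm

Internal axial forces (sectioning from the free end, tension +): N_DE = 30.1 kN, N_CD = 67.9 kN, N_BC = 67.9 kN, N_AB = 46 kN.
A_AB = 497.6 mm².
A_BC = 814.3 mm².
A_CD = 281.1 mm².
A_DE = 489.1 mm².
δ_AB = 46000·689/(497.6·207000) = 0.3077 mm
δ_BC = 67900·574/(814.3·207000) = 0.2312 mm
δ_CD = 67900·277/(281.1·207000) = 0.3232 mm
δ_DE = 30100·670/(489.1·207000) = 0.1992 mm
δ = Σδ_i = 1.061 mm.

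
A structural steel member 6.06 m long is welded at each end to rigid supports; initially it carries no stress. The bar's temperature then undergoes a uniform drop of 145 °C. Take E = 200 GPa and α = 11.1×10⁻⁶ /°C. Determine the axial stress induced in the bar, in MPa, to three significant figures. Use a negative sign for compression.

322 MPa

Free thermal expansion αLΔT = 11.1e-6 · 6060 · -145 = -9.754 mm.
The walls impose strain ε = −(-9.754)/6060 = 1.6095e-03; σ = Eε = 200000 · 1.6095e-03 = 321.9 MPa.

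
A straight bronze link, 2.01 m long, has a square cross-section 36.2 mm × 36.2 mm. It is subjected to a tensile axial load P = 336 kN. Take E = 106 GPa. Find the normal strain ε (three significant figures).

A = 1310 mm².
σ = N/A = 256.4 MPa; ε = σ/E = 256.4/106000 = 2.419e-03.

0.00242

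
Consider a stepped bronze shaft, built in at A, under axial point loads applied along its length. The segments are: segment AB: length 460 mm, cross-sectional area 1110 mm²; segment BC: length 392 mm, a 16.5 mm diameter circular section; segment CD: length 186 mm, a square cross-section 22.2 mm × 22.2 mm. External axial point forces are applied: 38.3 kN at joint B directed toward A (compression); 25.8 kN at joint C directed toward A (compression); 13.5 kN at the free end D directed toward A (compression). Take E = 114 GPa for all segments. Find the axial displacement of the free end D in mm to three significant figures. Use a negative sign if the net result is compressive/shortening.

Internal axial forces (sectioning from the free end, tension +): N_CD = -13.5 kN, N_BC = -39.3 kN, N_AB = -77.6 kN.
A_BC = 213.8 mm².
A_CD = 492.8 mm².
δ_AB = -77600·460/(1110·114000) = -0.2821 mm
δ_BC = -39300·392/(213.8·114000) = -0.632 mm
δ_CD = -13500·186/(492.8·114000) = -0.04469 mm
δ = Σδ_i = -0.9588 mm.

-0.959 mm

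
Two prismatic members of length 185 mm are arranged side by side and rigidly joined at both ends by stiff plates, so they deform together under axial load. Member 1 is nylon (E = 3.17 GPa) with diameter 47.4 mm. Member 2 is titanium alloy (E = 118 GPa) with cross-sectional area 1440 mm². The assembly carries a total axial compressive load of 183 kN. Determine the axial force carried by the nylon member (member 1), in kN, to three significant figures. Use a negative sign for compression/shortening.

-5.83 kN

A_1 = 1765 mm².
Equal strain + equilibrium ⇒ each member carries load in proportion to AE: A₁E₁ = 5594000 N, A₂E₂ = 169900000 N, ΣAE = 175500000 N.
F₁ = P·A₁E₁/ΣAE = -183000·5594000/175500000 = -5832 N.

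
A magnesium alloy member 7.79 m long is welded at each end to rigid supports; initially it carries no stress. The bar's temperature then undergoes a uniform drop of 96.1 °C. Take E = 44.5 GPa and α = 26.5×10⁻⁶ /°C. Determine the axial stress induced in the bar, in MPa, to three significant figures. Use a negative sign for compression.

Free thermal expansion αLΔT = 26.5e-6 · 7790 · -96.1 = -19.84 mm.
The walls impose strain ε = −(-19.84)/7790 = 2.5466e-03; σ = Eε = 44500 · 2.5466e-03 = 113.3 MPa.

113 MPa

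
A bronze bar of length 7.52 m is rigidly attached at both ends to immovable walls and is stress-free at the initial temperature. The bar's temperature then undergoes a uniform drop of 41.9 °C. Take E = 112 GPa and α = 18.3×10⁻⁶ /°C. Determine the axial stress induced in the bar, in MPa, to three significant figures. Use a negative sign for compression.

Free thermal expansion αLΔT = 18.3e-6 · 7520 · -41.9 = -5.766 mm.
The walls impose strain ε = −(-5.766)/7520 = 7.6677e-04; σ = Eε = 112000 · 7.6677e-04 = 85.88 MPa.

85.9 MPa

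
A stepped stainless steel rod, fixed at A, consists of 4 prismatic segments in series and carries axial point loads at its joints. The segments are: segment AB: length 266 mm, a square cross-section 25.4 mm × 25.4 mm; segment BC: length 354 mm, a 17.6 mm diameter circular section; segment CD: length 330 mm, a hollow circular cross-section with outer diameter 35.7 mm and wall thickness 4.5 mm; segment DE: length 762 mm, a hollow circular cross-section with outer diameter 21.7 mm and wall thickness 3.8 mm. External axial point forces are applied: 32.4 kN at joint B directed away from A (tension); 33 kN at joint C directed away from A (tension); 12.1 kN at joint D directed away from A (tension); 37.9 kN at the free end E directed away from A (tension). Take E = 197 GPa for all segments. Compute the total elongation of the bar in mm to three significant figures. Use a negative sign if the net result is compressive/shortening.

1.73 mm

Internal axial forces (sectioning from the free end, tension +): N_DE = 37.9 kN, N_CD = 50 kN, N_BC = 83 kN, N_AB = 115.4 kN.
A_AB = 645.2 mm².
A_BC = 243.3 mm².
A_CD = 441.1 mm².
A_DE = 213.7 mm².
δ_AB = 115400·266/(645.2·197000) = 0.2415 mm
δ_BC = 83000·354/(243.3·197000) = 0.6131 mm
δ_CD = 50000·330/(441.1·197000) = 0.1899 mm
δ_DE = 37900·762/(213.7·197000) = 0.686 mm
δ = Σδ_i = 1.73 mm.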